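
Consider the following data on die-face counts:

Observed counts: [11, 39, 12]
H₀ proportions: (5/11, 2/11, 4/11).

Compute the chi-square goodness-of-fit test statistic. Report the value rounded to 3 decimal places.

n = 62; E_i = n·p_i = [28.18, 11.27, 22.55]
χ² = (11−28.18)²/28.18 + (39−11.27)²/11.27 + (12−22.55)²/22.55 = 83.6081
df = 2

test statistic = 83.608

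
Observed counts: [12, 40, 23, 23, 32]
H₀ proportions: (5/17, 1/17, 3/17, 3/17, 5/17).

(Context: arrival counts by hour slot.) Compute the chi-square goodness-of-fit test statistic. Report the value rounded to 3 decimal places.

n = 130; E_i = n·p_i = [38.24, 7.65, 22.94, 22.94, 38.24]
χ² = (12−38.24)²/38.24 + (40−7.65)²/7.65 + (23−22.94)²/22.94 + (23−22.94)²/22.94 + (32−38.24)²/38.24 = 155.8964
df = 4

test statistic = 155.896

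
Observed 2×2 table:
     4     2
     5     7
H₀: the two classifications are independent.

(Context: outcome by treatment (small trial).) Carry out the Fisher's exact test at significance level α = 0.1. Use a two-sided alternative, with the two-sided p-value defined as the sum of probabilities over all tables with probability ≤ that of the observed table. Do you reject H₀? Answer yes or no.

Margins: r₁=6, r₂=12, c₁=9, c₂=9, n=18
p_obs = C(6,4)·C(12,5)/C(18,9); sum pmf over tables with pmf ≤ p_obs
p-value (two-sided) = 0.61991
At α=0.1: p ≥ α → fail to reject H₀

reject H₀: no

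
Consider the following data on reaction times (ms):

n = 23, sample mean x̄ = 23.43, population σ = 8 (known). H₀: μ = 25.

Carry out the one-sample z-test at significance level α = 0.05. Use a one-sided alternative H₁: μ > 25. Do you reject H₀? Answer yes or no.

reject H₀: no

SE = σ/√n = 8/√23 = 1.6681
z = (x̄−μ₀)/SE = (23.43−25)/1.6681 = -0.9412
p-value (one-sided, H₁ greater) = 0.82669
At α=0.05: p ≥ α → fail to reject H₀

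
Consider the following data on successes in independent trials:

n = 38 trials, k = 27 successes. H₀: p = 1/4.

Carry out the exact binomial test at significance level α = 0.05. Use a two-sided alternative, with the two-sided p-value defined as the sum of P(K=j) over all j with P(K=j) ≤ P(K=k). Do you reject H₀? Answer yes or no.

Exact binomial: n=38, k=27, p₀=1/4=0.2500
P(X=j) = C(n,j)·p₀^j·(1−p₀)^(n−j); p = Σ P(X=j) over j with P(X=j) ≤ P(X=27)
p-value (two-sided) = 0.00000
At α=0.05: p < α → reject H₀

reject H₀: yes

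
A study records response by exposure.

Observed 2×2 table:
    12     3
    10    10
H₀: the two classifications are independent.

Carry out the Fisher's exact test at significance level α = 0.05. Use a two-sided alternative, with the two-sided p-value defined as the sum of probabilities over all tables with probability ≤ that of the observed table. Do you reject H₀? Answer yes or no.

reject H₀: no

Margins: r₁=15, r₂=20, c₁=22, c₂=13, n=35
p_obs = C(15,12)·C(20,10)/C(35,22); sum pmf over tables with pmf ≤ p_obs
p-value (two-sided) = 0.08914
At α=0.05: p ≥ α → fail to reject H₀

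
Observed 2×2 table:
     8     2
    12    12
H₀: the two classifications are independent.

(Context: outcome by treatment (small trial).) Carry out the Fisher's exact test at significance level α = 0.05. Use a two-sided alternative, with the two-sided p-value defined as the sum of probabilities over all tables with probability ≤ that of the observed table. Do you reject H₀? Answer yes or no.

reject H₀: no

Margins: r₁=10, r₂=24, c₁=20, c₂=14, n=34
p_obs = C(10,8)·C(24,12)/C(34,20); sum pmf over tables with pmf ≤ p_obs
p-value (two-sided) = 0.14126
At α=0.05: p ≥ α → fail to reject H₀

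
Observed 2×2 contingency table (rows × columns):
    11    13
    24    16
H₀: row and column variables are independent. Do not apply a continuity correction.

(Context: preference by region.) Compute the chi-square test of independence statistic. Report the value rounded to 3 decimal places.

Row totals [24, 40], col totals [35, 29], n=64
χ² = (11−13.12)²/13.12 + (13−10.88)²/10.88 + (24−21.88)²/21.88 + (16−18.12)²/18.12 = 1.2148
df = 1

test statistic = 1.215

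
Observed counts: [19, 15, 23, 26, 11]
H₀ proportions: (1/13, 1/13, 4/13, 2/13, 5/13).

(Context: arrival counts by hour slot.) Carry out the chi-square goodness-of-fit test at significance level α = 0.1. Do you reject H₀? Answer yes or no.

n = 94; E_i = n·p_i = [7.23, 7.23, 28.92, 14.46, 36.15]
χ² = (19−7.23)²/7.23 + (15−7.23)²/7.23 + (23−28.92)²/28.92 + (26−14.46)²/14.46 + (11−36.15)²/36.15 = 55.4239
df = 4
p-value (upper-tail) = 0.00000
At α=0.1: p < α → reject H₀

reject H₀: yes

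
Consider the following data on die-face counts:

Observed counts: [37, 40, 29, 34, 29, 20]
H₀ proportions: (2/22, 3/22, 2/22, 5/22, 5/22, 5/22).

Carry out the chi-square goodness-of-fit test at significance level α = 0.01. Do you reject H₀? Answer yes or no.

n = 189; E_i = n·p_i = [17.18, 25.77, 17.18, 42.95, 42.95, 42.95]
χ² = (37−17.18)²/17.18 + (40−25.77)²/25.77 + (29−17.18)²/17.18 + (34−42.95)²/42.95 + (29−42.95)²/42.95 + (20−42.95)²/42.95 = 57.5086
df = 5
p-value (upper-tail) = 0.00000
At α=0.01: p < α → reject H₀

reject H₀: yes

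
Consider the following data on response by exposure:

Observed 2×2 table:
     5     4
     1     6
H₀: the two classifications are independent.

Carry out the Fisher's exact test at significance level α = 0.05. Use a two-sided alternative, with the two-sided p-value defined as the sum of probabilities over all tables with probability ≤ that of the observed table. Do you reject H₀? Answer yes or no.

reject H₀: no

Margins: r₁=9, r₂=7, c₁=6, c₂=10, n=16
p_obs = C(9,5)·C(7,1)/C(16,6); sum pmf over tables with pmf ≤ p_obs
p-value (two-sided) = 0.14510
At α=0.05: p ≥ α → fail to reject H₀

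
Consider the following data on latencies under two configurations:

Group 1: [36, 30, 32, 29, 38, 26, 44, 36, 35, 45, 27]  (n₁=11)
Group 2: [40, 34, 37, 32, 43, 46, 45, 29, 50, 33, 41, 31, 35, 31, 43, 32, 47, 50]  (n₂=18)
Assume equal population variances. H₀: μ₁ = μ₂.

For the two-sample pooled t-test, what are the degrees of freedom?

degrees of freedom = 27

df = n₁ + n₂ − 2 = 11 + 18 − 2 = 27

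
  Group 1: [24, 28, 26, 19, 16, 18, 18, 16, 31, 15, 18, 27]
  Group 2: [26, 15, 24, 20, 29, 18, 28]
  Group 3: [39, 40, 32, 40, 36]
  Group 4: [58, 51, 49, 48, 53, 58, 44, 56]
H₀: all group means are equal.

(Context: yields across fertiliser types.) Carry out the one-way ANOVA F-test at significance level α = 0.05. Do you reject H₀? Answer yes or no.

reject H₀: yes

Group means [21.33, 22.86, 37.40, 52.12], grand mean 31.875
SSB = Σnᵢ(x̄ᵢ−x̄)² = 5335.901; SSW = ΣΣ(x−x̄ᵢ)² = 729.599
MSB = 5335.901/3 = 1778.6337; MSW = 729.599/28 = 26.0571
F = MSB/MSW = 68.2591
df = (3, 28)
p-value (upper-tail) = 0.00000
At α=0.05: p < α → reject H₀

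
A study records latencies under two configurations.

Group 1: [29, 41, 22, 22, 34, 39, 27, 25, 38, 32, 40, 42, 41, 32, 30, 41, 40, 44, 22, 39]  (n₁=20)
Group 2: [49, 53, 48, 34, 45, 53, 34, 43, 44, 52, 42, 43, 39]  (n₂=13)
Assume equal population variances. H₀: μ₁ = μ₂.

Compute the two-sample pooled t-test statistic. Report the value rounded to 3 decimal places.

x̄₁=34.000, s₁=7.469, n₁=20
x̄₂=44.538, s₂=6.424, n₂=13
s_p² = [19·7.469² + 12·6.424²]/31 = 50.1687
SE = √(s_p²·(1/20+1/13)) = 2.5234
t = (34.000−44.538)/2.5234 = -4.1763
df = 31

test statistic = -4.176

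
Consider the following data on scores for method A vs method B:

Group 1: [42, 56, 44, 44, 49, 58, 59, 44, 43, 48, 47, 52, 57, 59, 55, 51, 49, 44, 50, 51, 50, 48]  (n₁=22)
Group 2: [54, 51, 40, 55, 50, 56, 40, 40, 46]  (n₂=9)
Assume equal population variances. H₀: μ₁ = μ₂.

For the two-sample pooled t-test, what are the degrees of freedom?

degrees of freedom = 29

df = n₁ + n₂ − 2 = 22 + 9 − 2 = 29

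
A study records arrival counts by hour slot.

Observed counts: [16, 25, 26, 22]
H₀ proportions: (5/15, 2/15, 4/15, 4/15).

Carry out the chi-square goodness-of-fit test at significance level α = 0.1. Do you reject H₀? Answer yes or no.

reject H₀: yes

n = 89; E_i = n·p_i = [29.67, 11.87, 23.73, 23.73]
χ² = (16−29.67)²/29.67 + (25−11.87)²/11.87 + (26−23.73)²/23.73 + (22−23.73)²/23.73 = 21.1742
df = 3
p-value (upper-tail) = 0.00010
At α=0.1: p < α → reject H₀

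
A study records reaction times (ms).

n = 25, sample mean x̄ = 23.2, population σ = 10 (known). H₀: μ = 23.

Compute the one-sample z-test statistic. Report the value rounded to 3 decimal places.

test statistic = 0.100

SE = σ/√n = 10/√25 = 2.0000
z = (x̄−μ₀)/SE = (23.2−23)/2.0000 = 0.1000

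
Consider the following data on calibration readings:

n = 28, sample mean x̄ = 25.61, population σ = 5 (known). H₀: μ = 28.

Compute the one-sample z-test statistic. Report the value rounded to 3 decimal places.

SE = σ/√n = 5/√28 = 0.9449
z = (x̄−μ₀)/SE = (25.61−28)/0.9449 = -2.5293

test statistic = -2.529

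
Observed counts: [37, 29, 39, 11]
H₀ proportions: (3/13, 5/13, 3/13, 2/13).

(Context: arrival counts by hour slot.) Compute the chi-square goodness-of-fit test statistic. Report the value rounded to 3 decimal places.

n = 116; E_i = n·p_i = [26.77, 44.62, 26.77, 17.85]
χ² = (37−26.77)²/26.77 + (29−44.62)²/44.62 + (39−26.77)²/26.77 + (11−17.85)²/17.85 = 17.5899
df = 3

test statistic = 17.590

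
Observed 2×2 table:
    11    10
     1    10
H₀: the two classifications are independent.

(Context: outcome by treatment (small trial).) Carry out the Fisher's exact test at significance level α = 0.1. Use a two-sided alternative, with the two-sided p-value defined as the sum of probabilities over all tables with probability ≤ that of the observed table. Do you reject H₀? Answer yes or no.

Margins: r₁=21, r₂=11, c₁=12, c₂=20, n=32
p_obs = C(21,11)·C(11,1)/C(32,12); sum pmf over tables with pmf ≤ p_obs
p-value (two-sided) = 0.02319
At α=0.1: p < α → reject H₀

reject H₀: yes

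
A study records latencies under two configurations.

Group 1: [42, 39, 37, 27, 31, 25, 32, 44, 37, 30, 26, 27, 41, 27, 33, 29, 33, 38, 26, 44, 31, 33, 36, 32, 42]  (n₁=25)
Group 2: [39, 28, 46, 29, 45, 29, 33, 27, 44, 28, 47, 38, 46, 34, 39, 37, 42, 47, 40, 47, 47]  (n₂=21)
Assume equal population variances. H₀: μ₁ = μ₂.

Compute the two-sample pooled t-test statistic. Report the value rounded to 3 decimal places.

test statistic = -2.538

x̄₁=33.680, s₁=5.998, n₁=25
x̄₂=38.667, s₂=7.330, n₂=21
s_p² = [24·5.998² + 20·7.330²]/44 = 44.0479
SE = √(s_p²·(1/25+1/21)) = 1.9645
t = (33.680−38.667)/1.9645 = -2.5383
df = 44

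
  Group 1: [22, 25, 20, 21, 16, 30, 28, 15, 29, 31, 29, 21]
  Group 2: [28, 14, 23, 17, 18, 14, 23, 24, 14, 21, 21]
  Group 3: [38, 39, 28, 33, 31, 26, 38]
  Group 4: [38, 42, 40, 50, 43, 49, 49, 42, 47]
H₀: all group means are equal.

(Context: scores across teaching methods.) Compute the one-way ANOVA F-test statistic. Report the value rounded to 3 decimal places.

test statistic = 47.192

Group means [23.92, 19.73, 33.29, 44.44], grand mean 29.154
SSB = Σnᵢ(x̄ᵢ−x̄)² = 3530.328; SSW = ΣΣ(x−x̄ᵢ)² = 872.749
MSB = 3530.328/3 = 1176.7759; MSW = 872.749/35 = 24.9357
F = MSB/MSW = 47.1924
df = (3, 35)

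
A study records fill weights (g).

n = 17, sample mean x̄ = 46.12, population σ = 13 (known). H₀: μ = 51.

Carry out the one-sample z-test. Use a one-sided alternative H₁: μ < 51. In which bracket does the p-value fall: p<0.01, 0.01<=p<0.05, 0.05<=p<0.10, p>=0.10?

SE = σ/√n = 13/√17 = 3.1530
z = (x̄−μ₀)/SE = (46.12−51)/3.1530 = -1.5478
p-value (one-sided, H₁ less) = 0.06084
→ bracket: 0.05<=p<0.10

p-value bracket: 0.05<=p<0.10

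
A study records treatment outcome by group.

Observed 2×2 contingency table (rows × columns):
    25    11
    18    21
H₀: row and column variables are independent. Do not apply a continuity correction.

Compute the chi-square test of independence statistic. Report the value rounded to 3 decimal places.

test statistic = 4.151

Row totals [36, 39], col totals [43, 32], n=75
χ² = (25−20.64)²/20.64 + (11−15.36)²/15.36 + (18−22.36)²/22.36 + (21−16.64)²/16.64 = 4.1512
df = 1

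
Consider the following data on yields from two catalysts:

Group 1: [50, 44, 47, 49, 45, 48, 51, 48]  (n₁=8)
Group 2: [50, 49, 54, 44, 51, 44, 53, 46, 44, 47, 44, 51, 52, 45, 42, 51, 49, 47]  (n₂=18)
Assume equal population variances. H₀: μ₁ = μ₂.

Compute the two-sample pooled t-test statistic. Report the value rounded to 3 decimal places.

test statistic = -0.138

x̄₁=47.750, s₁=2.375, n₁=8
x̄₂=47.944, s₂=3.638, n₂=18
s_p² = [7·2.375² + 17·3.638²]/24 = 11.0185
SE = √(s_p²·(1/8+1/18)) = 1.4105
t = (47.750−47.944)/1.4105 = -0.1379
df = 24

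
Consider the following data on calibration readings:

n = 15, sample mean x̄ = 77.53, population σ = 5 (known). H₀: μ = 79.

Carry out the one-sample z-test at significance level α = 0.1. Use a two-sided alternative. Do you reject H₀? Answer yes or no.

reject H₀: no

SE = σ/√n = 5/√15 = 1.2910
z = (x̄−μ₀)/SE = (77.53−79)/1.2910 = -1.1387
p-value (two-sided) = 0.25485
At α=0.1: p ≥ α → fail to reject H₀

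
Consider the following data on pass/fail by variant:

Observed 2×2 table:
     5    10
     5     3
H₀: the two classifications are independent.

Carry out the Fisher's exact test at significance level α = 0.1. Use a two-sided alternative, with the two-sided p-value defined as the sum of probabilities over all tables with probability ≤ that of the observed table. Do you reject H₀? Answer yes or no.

Margins: r₁=15, r₂=8, c₁=10, c₂=13, n=23
p_obs = C(15,5)·C(8,5)/C(23,10); sum pmf over tables with pmf ≤ p_obs
p-value (two-sided) = 0.22129
At α=0.1: p ≥ α → fail to reject H₀

reject H₀: no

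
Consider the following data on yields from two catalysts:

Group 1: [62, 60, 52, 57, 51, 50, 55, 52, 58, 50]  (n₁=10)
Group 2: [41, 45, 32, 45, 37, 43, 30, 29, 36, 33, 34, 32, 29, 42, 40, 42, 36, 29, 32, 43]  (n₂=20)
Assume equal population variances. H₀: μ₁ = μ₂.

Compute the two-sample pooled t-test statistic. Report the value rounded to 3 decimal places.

test statistic = 8.886

x̄₁=54.700, s₁=4.347, n₁=10
x̄₂=36.500, s₂=5.680, n₂=20
s_p² = [9·4.347² + 19·5.680²]/28 = 27.9679
SE = √(s_p²·(1/10+1/20)) = 2.0482
t = (54.700−36.500)/2.0482 = 8.8858
df = 28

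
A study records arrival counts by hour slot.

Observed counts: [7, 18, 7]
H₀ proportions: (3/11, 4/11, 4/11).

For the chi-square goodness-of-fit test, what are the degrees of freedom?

degrees of freedom = 2

df = k − 1 = 3 − 1 = 2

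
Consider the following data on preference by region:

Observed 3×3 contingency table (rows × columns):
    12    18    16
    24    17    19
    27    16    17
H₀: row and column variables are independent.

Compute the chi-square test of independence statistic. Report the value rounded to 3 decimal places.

Row totals [46, 60, 60], col totals [63, 51, 52], n=166
χ² = (12−17.46)²/17.46 + (18−14.13)²/14.13 + (16−14.41)²/14.41 + (24−22.77)²/22.77 + (17−18.43)²/18.43 + (19−18.80)²/18.80 + (27−22.77)²/22.77 + (16−18.43)²/18.43 + (17−18.80)²/18.80 = 4.3984
df = 4

test statistic = 4.398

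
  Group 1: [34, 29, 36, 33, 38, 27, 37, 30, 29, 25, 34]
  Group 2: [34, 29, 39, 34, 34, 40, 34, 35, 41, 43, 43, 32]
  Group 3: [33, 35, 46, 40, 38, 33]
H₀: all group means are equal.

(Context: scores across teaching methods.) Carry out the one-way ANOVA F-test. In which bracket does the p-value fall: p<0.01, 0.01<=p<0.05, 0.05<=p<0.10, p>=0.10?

Group means [32.00, 36.50, 37.50], grand mean 35.000
SSB = Σnᵢ(x̄ᵢ−x̄)² = 163.500; SSW = ΣΣ(x−x̄ᵢ)² = 534.500
MSB = 163.500/2 = 81.7500; MSW = 534.500/26 = 20.5577
F = MSB/MSW = 3.9766
df = (2, 26)
p-value (upper-tail) = 0.03113
→ bracket: 0.01<=p<0.05

p-value bracket: 0.01<=p<0.05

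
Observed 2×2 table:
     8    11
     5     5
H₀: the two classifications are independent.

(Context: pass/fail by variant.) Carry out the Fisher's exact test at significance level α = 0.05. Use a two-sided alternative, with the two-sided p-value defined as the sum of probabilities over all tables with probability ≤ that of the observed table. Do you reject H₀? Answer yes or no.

Margins: r₁=19, r₂=10, c₁=13, c₂=16, n=29
p_obs = C(19,8)·C(10,5)/C(29,13); sum pmf over tables with pmf ≤ p_obs
p-value (two-sided) = 0.71414
At α=0.05: p ≥ α → fail to reject H₀

reject H₀: no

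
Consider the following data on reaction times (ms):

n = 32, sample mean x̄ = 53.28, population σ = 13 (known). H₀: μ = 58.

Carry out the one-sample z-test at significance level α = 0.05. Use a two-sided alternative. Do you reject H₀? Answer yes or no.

SE = σ/√n = 13/√32 = 2.2981
z = (x̄−μ₀)/SE = (53.28−58)/2.2981 = -2.0539
p-value (two-sided) = 0.03999
At α=0.05: p < α → reject H₀

reject H₀: yes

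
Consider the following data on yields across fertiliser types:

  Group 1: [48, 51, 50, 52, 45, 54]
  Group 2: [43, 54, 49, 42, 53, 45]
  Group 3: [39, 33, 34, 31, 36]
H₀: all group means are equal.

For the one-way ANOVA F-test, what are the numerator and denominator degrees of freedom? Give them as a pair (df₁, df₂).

k = 3 groups, N = 17 total
df = (k−1, N−k) = (3−1, 17−3) = (2, 14)

degrees of freedom = [2, 14]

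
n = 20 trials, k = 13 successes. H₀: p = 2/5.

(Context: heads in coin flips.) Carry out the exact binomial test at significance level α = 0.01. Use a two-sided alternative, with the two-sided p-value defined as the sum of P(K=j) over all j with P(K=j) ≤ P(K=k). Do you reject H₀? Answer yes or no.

reject H₀: no

Exact binomial: n=20, k=13, p₀=2/5=0.4000
P(X=j) = C(n,j)·p₀^j·(1−p₀)^(n−j); p = Σ P(X=j) over j with P(X=j) ≤ P(X=13)
p-value (two-sided) = 0.03699
At α=0.01: p ≥ α → fail to reject H₀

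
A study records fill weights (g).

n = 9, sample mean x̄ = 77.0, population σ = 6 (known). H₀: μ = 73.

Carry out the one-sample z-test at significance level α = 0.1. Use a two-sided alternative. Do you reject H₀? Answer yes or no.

SE = σ/√n = 6/√9 = 2.0000
z = (x̄−μ₀)/SE = (77.0−73)/2.0000 = 2.0000
p-value (two-sided) = 0.04550
At α=0.1: p < α → reject H₀

reject H₀: yes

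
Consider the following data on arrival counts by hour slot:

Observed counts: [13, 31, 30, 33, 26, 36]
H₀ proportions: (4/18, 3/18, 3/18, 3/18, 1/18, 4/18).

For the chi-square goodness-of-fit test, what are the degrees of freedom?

df = k − 1 = 6 − 1 = 5

degrees of freedom = 5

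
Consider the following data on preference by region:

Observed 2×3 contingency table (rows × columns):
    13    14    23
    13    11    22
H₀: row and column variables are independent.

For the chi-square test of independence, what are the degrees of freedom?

degrees of freedom = 2

df = (r−1)(c−1) = (2−1)·(3−1) = 2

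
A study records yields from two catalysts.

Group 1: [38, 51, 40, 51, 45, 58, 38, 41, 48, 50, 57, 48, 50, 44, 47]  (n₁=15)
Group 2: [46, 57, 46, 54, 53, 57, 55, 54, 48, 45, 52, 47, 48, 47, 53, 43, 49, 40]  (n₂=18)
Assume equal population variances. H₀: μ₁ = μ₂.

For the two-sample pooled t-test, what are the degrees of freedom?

degrees of freedom = 31

df = n₁ + n₂ − 2 = 15 + 18 − 2 = 31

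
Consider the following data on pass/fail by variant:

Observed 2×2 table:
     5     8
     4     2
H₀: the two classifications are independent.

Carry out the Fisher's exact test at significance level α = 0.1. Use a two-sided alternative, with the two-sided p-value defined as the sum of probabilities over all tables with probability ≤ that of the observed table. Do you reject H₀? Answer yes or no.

Margins: r₁=13, r₂=6, c₁=9, c₂=10, n=19
p_obs = C(13,5)·C(6,4)/C(19,9); sum pmf over tables with pmf ≤ p_obs
p-value (two-sided) = 0.34985
At α=0.1: p ≥ α → fail to reject H₀

reject H₀: no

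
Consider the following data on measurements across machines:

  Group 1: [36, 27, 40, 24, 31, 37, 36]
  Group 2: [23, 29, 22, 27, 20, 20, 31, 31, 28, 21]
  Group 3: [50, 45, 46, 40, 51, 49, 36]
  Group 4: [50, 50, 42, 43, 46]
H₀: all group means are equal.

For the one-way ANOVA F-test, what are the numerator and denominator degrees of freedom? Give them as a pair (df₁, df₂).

degrees of freedom = [3, 25]

k = 4 groups, N = 29 total
df = (k−1, N−k) = (4−1, 29−4) = (3, 25)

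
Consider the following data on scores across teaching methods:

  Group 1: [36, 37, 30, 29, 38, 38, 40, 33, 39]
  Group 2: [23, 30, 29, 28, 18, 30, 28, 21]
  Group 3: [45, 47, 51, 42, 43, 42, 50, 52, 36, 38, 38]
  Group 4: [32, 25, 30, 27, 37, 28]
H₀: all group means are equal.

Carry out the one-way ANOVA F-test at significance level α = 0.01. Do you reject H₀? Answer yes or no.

Group means [35.56, 25.88, 44.00, 29.83], grand mean 35.000
SSB = Σnᵢ(x̄ᵢ−x̄)² = 1720.069; SSW = ΣΣ(x−x̄ᵢ)² = 667.931
MSB = 1720.069/3 = 573.3565; MSW = 667.931/30 = 22.2644
F = MSB/MSW = 25.7522
df = (3, 30)
p-value (upper-tail) = 0.00000
At α=0.01: p < α → reject H₀

reject H₀: yes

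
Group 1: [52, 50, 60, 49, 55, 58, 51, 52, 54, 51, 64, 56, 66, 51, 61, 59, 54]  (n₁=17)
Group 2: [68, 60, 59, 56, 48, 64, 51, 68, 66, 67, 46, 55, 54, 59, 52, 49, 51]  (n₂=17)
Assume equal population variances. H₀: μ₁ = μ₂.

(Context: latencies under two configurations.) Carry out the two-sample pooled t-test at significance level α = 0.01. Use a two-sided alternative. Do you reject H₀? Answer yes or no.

reject H₀: no

x̄₁=55.471, s₁=5.088, n₁=17
x̄₂=57.235, s₂=7.353, n₂=17
s_p² = [16·5.088² + 16·7.353²]/32 = 39.9779
SE = √(s_p²·(1/17+1/17)) = 2.1687
t = (55.471−57.235)/2.1687 = -0.8137
df = 32
p-value (two-sided) = 0.42182
At α=0.01: p ≥ α → fail to reject H₀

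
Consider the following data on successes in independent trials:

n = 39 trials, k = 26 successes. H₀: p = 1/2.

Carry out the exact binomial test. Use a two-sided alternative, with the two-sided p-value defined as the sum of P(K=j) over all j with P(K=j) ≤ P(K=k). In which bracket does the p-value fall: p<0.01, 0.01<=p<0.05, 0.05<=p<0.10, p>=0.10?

Exact binomial: n=39, k=26, p₀=1/2=0.5000
P(X=j) = C(n,j)·p₀^j·(1−p₀)^(n−j); p = Σ P(X=j) over j with P(X=j) ≤ P(X=26)
p-value (two-sided) = 0.05325
→ bracket: 0.05<=p<0.10

p-value bracket: 0.05<=p<0.10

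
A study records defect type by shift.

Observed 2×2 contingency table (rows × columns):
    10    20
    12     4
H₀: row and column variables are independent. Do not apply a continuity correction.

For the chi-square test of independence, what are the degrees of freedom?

degrees of freedom = 1

df = (r−1)(c−1) = (2−1)·(2−1) = 1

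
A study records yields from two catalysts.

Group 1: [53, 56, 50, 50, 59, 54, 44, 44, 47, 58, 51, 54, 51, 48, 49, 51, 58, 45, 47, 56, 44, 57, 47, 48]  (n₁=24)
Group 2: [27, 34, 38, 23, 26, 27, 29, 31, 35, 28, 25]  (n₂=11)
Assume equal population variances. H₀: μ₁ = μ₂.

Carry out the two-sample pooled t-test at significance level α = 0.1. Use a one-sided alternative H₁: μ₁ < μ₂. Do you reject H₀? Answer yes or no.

x̄₁=50.875, s₁=4.776, n₁=24
x̄₂=29.364, s₂=4.632, n₂=11
s_p² = [23·4.776² + 10·4.632²]/33 = 22.3991
SE = √(s_p²·(1/24+1/11)) = 1.7232
t = (50.875−29.364)/1.7232 = 12.4830
df = 33
p-value (one-sided, H₁ less) = 1.00000
At α=0.1: p ≥ α → fail to reject H₀

reject H₀: no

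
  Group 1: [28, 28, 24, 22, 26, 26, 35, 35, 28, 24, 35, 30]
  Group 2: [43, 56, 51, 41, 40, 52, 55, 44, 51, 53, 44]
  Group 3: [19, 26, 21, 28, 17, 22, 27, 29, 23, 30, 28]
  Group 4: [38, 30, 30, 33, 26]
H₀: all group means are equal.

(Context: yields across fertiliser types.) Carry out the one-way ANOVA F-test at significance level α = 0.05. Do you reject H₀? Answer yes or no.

Group means [28.42, 48.18, 24.55, 31.40], grand mean 33.282
SSB = Σnᵢ(x̄ᵢ−x̄)² = 3583.417; SSW = ΣΣ(x−x̄ᵢ)² = 836.480
MSB = 3583.417/3 = 1194.4724; MSW = 836.480/35 = 23.8994
F = MSB/MSW = 49.9791
df = (3, 35)
p-value (upper-tail) = 0.00000
At α=0.05: p < α → reject H₀

reject H₀: yes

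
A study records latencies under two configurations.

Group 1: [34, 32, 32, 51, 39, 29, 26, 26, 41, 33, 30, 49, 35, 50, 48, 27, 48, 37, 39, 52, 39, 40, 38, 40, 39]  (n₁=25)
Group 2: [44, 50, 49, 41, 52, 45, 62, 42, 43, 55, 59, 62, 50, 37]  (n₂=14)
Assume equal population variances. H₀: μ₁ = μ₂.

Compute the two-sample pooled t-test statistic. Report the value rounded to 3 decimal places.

x̄₁=38.160, s₁=7.977, n₁=25
x̄₂=49.357, s₂=7.929, n₂=14
s_p² = [24·7.977² + 13·7.929²]/37 = 63.3669
SE = √(s_p²·(1/25+1/14)) = 2.6572
t = (38.160−49.357)/2.6572 = -4.2138
df = 37

test statistic = -4.214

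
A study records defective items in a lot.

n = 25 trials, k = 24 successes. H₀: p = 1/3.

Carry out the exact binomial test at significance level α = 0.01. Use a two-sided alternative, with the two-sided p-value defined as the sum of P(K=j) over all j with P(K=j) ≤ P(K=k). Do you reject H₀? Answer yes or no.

reject H₀: yes

Exact binomial: n=25, k=24, p₀=1/3=0.3333
P(X=j) = C(n,j)·p₀^j·(1−p₀)^(n−j); p = Σ P(X=j) over j with P(X=j) ≤ P(X=24)
p-value (two-sided) = 0.00000
At α=0.01: p < α → reject H₀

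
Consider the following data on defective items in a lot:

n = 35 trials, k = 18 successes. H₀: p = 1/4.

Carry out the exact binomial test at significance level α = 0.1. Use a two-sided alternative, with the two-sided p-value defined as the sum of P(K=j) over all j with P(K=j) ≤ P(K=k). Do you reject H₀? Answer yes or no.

Exact binomial: n=35, k=18, p₀=1/4=0.2500
P(X=j) = C(n,j)·p₀^j·(1−p₀)^(n−j); p = Σ P(X=j) over j with P(X=j) ≤ P(X=18)
p-value (two-sided) = 0.00123
At α=0.1: p < α → reject H₀

reject H₀: yes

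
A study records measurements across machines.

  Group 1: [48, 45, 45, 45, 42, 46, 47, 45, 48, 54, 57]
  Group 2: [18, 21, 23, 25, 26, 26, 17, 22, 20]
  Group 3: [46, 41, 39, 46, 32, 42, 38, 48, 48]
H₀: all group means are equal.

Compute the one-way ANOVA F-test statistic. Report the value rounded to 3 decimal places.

Group means [47.45, 22.00, 42.22], grand mean 37.931
SSB = Σnᵢ(x̄ᵢ−x̄)² = 3447.579; SSW = ΣΣ(x−x̄ᵢ)² = 508.283
MSB = 3447.579/2 = 1723.7896; MSW = 508.283/26 = 19.5493
F = MSB/MSW = 88.1764
df = (2, 26)

test statistic = 88.176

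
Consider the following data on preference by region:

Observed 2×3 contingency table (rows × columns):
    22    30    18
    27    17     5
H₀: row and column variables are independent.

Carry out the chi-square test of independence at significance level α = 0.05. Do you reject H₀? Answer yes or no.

Row totals [70, 49], col totals [49, 47, 23], n=119
χ² = (22−28.82)²/28.82 + (30−27.65)²/27.65 + (18−13.53)²/13.53 + (27−20.18)²/20.18 + (17−19.35)²/19.35 + (5−9.47)²/9.47 = 7.9969
df = 2
p-value (upper-tail) = 0.01834
At α=0.05: p < α → reject H₀

reject H₀: yes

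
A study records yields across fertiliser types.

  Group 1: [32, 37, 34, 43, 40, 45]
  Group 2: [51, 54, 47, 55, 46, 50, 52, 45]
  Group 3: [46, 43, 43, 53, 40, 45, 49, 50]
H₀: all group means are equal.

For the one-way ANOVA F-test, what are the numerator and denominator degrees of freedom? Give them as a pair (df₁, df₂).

k = 3 groups, N = 22 total
df = (k−1, N−k) = (3−1, 22−3) = (2, 19)

degrees of freedom = [2, 19]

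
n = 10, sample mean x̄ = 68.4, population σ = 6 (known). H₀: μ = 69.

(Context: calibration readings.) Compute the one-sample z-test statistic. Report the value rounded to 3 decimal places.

test statistic = -0.316

SE = σ/√n = 6/√10 = 1.8974
z = (x̄−μ₀)/SE = (68.4−69)/1.8974 = -0.3162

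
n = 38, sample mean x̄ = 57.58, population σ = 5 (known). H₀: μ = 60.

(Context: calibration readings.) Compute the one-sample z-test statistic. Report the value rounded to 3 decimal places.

test statistic = -2.984

SE = σ/√n = 5/√38 = 0.8111
z = (x̄−μ₀)/SE = (57.58−60)/0.8111 = -2.9836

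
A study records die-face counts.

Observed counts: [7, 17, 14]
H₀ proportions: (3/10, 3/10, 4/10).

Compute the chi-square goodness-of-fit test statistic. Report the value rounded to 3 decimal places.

test statistic = 4.544

n = 38; E_i = n·p_i = [11.40, 11.40, 15.20]
χ² = (7−11.40)²/11.40 + (17−11.40)²/11.40 + (14−15.20)²/15.20 = 4.5439
df = 2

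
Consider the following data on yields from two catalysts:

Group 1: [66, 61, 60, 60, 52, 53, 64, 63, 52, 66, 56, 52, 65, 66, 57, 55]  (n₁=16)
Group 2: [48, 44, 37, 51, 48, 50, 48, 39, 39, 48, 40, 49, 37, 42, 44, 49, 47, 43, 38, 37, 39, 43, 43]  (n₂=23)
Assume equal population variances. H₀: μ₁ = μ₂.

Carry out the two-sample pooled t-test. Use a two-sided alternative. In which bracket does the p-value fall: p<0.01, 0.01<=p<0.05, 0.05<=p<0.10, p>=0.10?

x̄₁=59.250, s₁=5.422, n₁=16
x̄₂=43.609, s₂=4.698, n₂=23
s_p² = [15·5.422² + 22·4.698²]/37 = 25.0400
SE = √(s_p²·(1/16+1/23)) = 1.6290
t = (59.250−43.609)/1.6290 = 9.6017
df = 37
p-value (two-sided) = 0.00000
→ bracket: p<0.01

p-value bracket: p<0.01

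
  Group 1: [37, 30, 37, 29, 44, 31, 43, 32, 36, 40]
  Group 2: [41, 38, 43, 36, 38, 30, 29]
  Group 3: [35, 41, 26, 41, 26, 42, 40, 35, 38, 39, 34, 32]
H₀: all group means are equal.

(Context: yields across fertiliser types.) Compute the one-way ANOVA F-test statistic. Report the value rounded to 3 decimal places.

Group means [35.90, 36.43, 35.75], grand mean 35.966
SSB = Σnᵢ(x̄ᵢ−x̄)² = 2.101; SSW = ΣΣ(x−x̄ᵢ)² = 758.864
MSB = 2.101/2 = 1.0506; MSW = 758.864/26 = 29.1871
F = MSB/MSW = 0.0360
df = (2, 26)

test statistic = 0.036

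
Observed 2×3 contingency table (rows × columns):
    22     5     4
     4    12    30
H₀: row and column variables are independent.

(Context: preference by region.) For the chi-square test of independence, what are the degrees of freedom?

degrees of freedom = 2

df = (r−1)(c−1) = (2−1)·(3−1) = 2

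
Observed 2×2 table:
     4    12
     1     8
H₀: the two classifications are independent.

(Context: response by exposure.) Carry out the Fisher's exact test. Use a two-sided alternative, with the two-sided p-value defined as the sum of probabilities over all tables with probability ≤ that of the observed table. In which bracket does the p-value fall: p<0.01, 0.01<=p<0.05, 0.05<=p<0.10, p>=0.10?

Margins: r₁=16, r₂=9, c₁=5, c₂=20, n=25
p_obs = C(16,4)·C(9,1)/C(25,5); sum pmf over tables with pmf ≤ p_obs
p-value (two-sided) = 0.62055
→ bracket: p>=0.10

p-value bracket: p>=0.10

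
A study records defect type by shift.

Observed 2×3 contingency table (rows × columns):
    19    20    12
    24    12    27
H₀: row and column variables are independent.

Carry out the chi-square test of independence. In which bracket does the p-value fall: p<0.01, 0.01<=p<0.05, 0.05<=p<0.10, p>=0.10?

Row totals [51, 63], col totals [43, 32, 39], n=114
χ² = (19−19.24)²/19.24 + (20−14.32)²/14.32 + (12−17.45)²/17.45 + (24−23.76)²/23.76 + (12−17.68)²/17.68 + (27−21.55)²/21.55 = 7.1669
df = 2
p-value (upper-tail) = 0.02778
→ bracket: 0.01<=p<0.05

p-value bracket: 0.01<=p<0.05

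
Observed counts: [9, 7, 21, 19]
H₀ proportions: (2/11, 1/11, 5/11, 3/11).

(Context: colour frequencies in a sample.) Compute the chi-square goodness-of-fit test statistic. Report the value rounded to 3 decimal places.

n = 56; E_i = n·p_i = [10.18, 5.09, 25.45, 15.27]
χ² = (9−10.18)²/10.18 + (7−5.09)²/5.09 + (21−25.45)²/25.45 + (19−15.27)²/15.27 = 2.5423
df = 3

test statistic = 2.542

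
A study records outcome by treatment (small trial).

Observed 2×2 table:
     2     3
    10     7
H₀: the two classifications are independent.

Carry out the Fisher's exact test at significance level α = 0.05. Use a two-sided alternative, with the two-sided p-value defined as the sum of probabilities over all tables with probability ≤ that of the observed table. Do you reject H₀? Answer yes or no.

reject H₀: no

Margins: r₁=5, r₂=17, c₁=12, c₂=10, n=22
p_obs = C(5,2)·C(17,10)/C(22,12); sum pmf over tables with pmf ≤ p_obs
p-value (two-sided) = 0.62406
At α=0.05: p ≥ α → fail to reject H₀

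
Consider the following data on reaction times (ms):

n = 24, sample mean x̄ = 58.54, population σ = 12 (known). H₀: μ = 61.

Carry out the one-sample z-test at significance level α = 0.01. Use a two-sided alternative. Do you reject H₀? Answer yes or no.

SE = σ/√n = 12/√24 = 2.4495
z = (x̄−μ₀)/SE = (58.54−61)/2.4495 = -1.0043
p-value (two-sided) = 0.31524
At α=0.01: p ≥ α → fail to reject H₀

reject H₀: no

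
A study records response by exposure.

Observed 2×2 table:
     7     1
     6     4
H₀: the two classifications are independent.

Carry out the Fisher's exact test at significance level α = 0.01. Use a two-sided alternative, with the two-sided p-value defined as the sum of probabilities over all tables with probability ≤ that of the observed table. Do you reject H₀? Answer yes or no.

Margins: r₁=8, r₂=10, c₁=13, c₂=5, n=18
p_obs = C(8,7)·C(10,6)/C(18,13); sum pmf over tables with pmf ≤ p_obs
p-value (two-sided) = 0.31373
At α=0.01: p ≥ α → fail to reject H₀

reject H₀: no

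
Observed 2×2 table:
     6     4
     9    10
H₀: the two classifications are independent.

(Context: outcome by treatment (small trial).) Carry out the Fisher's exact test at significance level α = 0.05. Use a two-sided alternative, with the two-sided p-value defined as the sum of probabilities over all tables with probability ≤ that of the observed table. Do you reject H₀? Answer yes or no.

reject H₀: no

Margins: r₁=10, r₂=19, c₁=15, c₂=14, n=29
p_obs = C(10,6)·C(19,9)/C(29,15); sum pmf over tables with pmf ≤ p_obs
p-value (two-sided) = 0.69985
At α=0.05: p ≥ α → fail to reject H₀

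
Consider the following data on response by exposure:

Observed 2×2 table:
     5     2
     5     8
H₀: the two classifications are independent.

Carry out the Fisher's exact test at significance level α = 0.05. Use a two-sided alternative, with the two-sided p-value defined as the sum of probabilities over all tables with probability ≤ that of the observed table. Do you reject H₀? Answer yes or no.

reject H₀: no

Margins: r₁=7, r₂=13, c₁=10, c₂=10, n=20
p_obs = C(7,5)·C(13,5)/C(20,10); sum pmf over tables with pmf ≤ p_obs
p-value (two-sided) = 0.34985
At α=0.05: p ≥ α → fail to reject H₀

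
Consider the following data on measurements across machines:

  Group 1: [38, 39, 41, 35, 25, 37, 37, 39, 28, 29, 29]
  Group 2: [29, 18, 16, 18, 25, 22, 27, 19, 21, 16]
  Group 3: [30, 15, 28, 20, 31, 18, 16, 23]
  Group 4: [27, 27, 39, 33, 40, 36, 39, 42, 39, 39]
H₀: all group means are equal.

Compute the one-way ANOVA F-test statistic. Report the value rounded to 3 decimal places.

test statistic = 19.889

Group means [34.27, 21.10, 22.62, 36.10], grand mean 28.974
SSB = Σnᵢ(x̄ᵢ−x̄)² = 1759.118; SSW = ΣΣ(x−x̄ᵢ)² = 1031.857
MSB = 1759.118/3 = 586.3725; MSW = 1031.857/35 = 29.4816
F = MSB/MSW = 19.8894
df = (3, 35)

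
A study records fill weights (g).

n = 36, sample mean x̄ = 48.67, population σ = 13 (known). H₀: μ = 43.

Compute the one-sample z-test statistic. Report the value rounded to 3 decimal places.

SE = σ/√n = 13/√36 = 2.1667
z = (x̄−μ₀)/SE = (48.67−43)/2.1667 = 2.6169

test statistic = 2.617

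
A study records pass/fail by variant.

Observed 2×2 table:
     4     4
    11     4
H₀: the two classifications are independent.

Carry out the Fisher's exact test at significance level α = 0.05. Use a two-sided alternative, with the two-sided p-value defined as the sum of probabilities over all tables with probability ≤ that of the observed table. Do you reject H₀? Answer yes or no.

reject H₀: no

Margins: r₁=8, r₂=15, c₁=15, c₂=8, n=23
p_obs = C(8,4)·C(15,11)/C(23,15); sum pmf over tables with pmf ≤ p_obs
p-value (two-sided) = 0.37120
At α=0.05: p ≥ α → fail to reject H₀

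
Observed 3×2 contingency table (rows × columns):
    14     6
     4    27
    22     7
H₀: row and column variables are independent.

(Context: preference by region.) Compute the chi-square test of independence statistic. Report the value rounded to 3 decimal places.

Row totals [20, 31, 29], col totals [40, 40], n=80
χ² = (14−10.00)²/10.00 + (6−10.00)²/10.00 + (4−15.50)²/15.50 + (27−15.50)²/15.50 + (22−14.50)²/14.50 + (7−14.50)²/14.50 = 28.0231
df = 2

test statistic = 28.023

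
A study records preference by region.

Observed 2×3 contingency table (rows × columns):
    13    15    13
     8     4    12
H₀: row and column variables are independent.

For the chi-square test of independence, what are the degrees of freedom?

degrees of freedom = 2

df = (r−1)(c−1) = (2−1)·(3−1) = 2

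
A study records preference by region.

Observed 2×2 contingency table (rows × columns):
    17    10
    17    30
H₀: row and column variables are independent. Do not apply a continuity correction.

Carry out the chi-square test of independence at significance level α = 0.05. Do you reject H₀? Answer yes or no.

Row totals [27, 47], col totals [34, 40], n=74
χ² = (17−12.41)²/12.41 + (10−14.59)²/14.59 + (17−21.59)²/21.59 + (30−25.41)²/25.41 = 4.9567
df = 1
p-value (upper-tail) = 0.02599
At α=0.05: p < α → reject H₀

reject H₀: yes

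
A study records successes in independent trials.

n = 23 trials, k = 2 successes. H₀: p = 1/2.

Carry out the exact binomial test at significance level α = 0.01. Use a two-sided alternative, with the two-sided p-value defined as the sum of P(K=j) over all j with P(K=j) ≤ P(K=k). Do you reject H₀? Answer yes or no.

Exact binomial: n=23, k=2, p₀=1/2=0.5000
P(X=j) = C(n,j)·p₀^j·(1−p₀)^(n−j); p = Σ P(X=j) over j with P(X=j) ≤ P(X=2)
p-value (two-sided) = 0.00007
At α=0.01: p < α → reject H₀

reject H₀: yes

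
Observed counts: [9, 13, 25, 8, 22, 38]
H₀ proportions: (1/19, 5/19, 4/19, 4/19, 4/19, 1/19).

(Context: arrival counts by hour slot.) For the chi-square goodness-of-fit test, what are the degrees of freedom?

degrees of freedom = 5

df = k − 1 = 6 − 1 = 5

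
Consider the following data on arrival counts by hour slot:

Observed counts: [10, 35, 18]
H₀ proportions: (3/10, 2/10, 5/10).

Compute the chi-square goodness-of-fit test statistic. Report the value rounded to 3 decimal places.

n = 63; E_i = n·p_i = [18.90, 12.60, 31.50]
χ² = (10−18.90)²/18.90 + (35−12.60)²/12.60 + (18−31.50)²/31.50 = 49.7989
df = 2

test statistic = 49.799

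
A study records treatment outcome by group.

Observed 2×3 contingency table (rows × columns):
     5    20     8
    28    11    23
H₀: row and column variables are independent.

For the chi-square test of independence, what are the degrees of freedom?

df = (r−1)(c−1) = (2−1)·(3−1) = 2

degrees of freedom = 2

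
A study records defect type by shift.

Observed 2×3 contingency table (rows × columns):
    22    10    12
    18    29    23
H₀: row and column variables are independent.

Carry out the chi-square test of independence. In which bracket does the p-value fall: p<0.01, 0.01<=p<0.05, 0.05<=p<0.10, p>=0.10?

p-value bracket: 0.01<=p<0.05

Row totals [44, 70], col totals [40, 39, 35], n=114
χ² = (22−15.44)²/15.44 + (10−15.05)²/15.05 + (12−13.51)²/13.51 + (18−24.56)²/24.56 + (29−23.95)²/23.95 + (23−21.49)²/21.49 = 7.5779
df = 2
p-value (upper-tail) = 0.02262
→ bracket: 0.01<=p<0.05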